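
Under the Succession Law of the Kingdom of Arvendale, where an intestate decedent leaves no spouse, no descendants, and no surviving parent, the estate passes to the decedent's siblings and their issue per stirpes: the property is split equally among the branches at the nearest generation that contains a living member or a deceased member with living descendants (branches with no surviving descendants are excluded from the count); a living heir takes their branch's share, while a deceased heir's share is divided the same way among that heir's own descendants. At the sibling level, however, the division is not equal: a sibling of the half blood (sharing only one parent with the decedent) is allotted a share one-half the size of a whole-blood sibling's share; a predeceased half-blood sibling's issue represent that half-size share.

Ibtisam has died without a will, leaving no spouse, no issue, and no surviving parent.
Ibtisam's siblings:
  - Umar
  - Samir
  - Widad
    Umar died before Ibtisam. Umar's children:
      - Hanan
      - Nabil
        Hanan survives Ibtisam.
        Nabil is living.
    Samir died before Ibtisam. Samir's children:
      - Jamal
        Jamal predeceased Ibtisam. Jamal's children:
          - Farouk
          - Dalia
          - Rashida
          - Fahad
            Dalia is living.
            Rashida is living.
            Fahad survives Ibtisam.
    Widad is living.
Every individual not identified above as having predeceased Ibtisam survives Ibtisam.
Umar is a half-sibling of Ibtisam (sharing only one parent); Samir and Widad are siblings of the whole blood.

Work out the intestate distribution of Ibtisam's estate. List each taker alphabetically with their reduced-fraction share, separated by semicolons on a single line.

No spouse, descendants, or parent survives, so the estate passes to Ibtisam's siblings per stirpes.
Half-blood siblings count for one-half the weight of whole-blood siblings at the initial division.
Dividing 1 in proportion to weights (total weight 5/2): Umar (weight 1/2) → 1/5; Samir (weight 1) → 2/5; Widad (weight 1) → 2/5.
Umar predeceased; the 1/5 allotted to Umar's branch passes to Umar's issue by representation.
The 1/5 is divided into 2 equal shares of 1/10 among Hanan, Nabil.
Hanan is living and takes 1/10.
Nabil is living and takes 1/10.
Samir predeceased; the 2/5 allotted to Samir's branch passes to Samir's issue by representation.
Jamal's line is the sole branch at this level, so the full 2/5 passes to Jamal's issue by representation.
The 2/5 is divided into 4 equal shares of 1/10 among Farouk, Dalia, Rashida, Fahad.
Farouk is living and takes 1/10.
Dalia is living and takes 1/10.
Rashida is living and takes 1/10.
Fahad is living and takes 1/10.
Widad is living and takes 2/5.

Dalia 1/10; Fahad 1/10; Farouk 1/10; Hanan 1/10; Nabil 1/10; Rashida 1/10; Widad 2/5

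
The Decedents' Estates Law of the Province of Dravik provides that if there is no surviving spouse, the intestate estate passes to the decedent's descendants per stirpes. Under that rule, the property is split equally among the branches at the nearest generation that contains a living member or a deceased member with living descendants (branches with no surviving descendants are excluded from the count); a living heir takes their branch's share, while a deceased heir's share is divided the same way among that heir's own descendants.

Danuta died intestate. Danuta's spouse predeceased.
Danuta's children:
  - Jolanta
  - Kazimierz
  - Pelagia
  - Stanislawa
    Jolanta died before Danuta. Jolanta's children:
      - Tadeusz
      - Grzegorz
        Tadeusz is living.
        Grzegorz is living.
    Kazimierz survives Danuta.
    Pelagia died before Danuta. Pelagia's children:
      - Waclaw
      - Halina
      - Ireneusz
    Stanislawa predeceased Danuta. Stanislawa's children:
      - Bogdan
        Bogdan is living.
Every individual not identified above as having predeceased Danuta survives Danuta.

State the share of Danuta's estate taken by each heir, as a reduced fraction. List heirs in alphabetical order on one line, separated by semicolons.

Bogdan 1/4; Grzegorz 1/8; Halina 1/12; Ireneusz 1/12; Kazimierz 1/4; Tadeusz 1/8; Waclaw 1/12

There is no surviving spouse, so the entire estate passes to Danuta's descendants per stirpes.
The estate is divided into 4 equal shares of 1/4 among Jolanta, Kazimierz, Pelagia, Stanislawa.
Jolanta predeceased; the 1/4 allotted to Jolanta's branch passes to Jolanta's issue by representation.
The 1/4 is divided into 2 equal shares of 1/8 among Tadeusz, Grzegorz.
Tadeusz is living and takes 1/8.
Grzegorz is living and takes 1/8.
Kazimierz is living and takes 1/4.
Pelagia predeceased; the 1/4 allotted to Pelagia's branch passes to Pelagia's issue by representation.
The 1/4 is divided into 3 equal shares of 1/12 among Waclaw, Halina, Ireneusz.
Waclaw is living and takes 1/12.
Halina is living and takes 1/12.
Ireneusz is living and takes 1/12.
Stanislawa predeceased; the 1/4 allotted to Stanislawa's branch passes to Stanislawa's issue by representation.
Bogdan is the sole taker at this level and receives the full 1/4.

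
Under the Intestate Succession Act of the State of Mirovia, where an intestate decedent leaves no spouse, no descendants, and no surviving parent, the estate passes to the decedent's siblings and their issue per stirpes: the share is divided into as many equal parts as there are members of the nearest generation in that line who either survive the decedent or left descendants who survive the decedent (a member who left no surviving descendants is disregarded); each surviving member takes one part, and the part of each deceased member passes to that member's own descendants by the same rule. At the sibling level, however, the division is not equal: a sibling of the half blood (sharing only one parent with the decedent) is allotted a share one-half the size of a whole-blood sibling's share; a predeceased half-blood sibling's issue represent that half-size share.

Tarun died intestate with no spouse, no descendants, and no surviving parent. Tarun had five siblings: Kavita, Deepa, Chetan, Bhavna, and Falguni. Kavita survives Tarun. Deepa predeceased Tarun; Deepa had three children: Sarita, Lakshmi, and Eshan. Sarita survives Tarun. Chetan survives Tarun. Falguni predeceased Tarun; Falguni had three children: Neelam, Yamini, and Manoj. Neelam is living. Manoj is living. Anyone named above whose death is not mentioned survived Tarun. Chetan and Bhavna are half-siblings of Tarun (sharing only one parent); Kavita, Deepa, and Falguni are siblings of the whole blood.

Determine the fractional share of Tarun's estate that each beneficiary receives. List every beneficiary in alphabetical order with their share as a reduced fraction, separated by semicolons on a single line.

Bhavna 1/8; Chetan 1/8; Eshan 1/12; Kavita 1/4; Lakshmi 1/12; Manoj 1/12; Neelam 1/12; Sarita 1/12; Yamini 1/12

No spouse, descendants, or parent survives, so the estate passes to Tarun's siblings per stirpes.
Half-blood siblings count for one-half the weight of whole-blood siblings at the initial division.
Dividing 1 in proportion to weights (total weight 4): Kavita (weight 1) → 1/4; Deepa (weight 1) → 1/4; Chetan (weight 1/2) → 1/8; Bhavna (weight 1/2) → 1/8; Falguni (weight 1) → 1/4.
Kavita is living and takes 1/4.
Deepa predeceased; the 1/4 allotted to Deepa's branch passes to Deepa's issue by representation.
The 1/4 is divided into 3 equal shares of 1/12 among Sarita, Lakshmi, Eshan.
Sarita is living and takes 1/12.
Lakshmi is living and takes 1/12.
Eshan is living and takes 1/12.
Chetan is living and takes 1/8.
Bhavna is living and takes 1/8.
Falguni predeceased; the 1/4 allotted to Falguni's branch passes to Falguni's issue by representation.
The 1/4 is divided into 3 equal shares of 1/12 among Neelam, Yamini, Manoj.
Neelam is living and takes 1/12.
Yamini is living and takes 1/12.
Manoj is living and takes 1/12.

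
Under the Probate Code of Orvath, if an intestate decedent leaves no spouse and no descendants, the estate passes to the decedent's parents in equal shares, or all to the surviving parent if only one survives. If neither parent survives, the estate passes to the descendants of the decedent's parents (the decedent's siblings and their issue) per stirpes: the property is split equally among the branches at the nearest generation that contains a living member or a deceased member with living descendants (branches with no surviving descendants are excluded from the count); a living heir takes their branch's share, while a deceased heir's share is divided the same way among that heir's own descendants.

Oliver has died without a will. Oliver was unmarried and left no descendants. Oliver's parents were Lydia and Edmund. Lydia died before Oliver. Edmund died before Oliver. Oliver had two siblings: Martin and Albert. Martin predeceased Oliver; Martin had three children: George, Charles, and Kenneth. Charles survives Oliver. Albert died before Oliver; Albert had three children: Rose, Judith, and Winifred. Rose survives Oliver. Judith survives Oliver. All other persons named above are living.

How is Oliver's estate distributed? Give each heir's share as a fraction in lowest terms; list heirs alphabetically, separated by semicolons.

Neither parent survives and there are no descendants, so the estate passes to Oliver's siblings and their issue per stirpes.
The estate is divided into 2 equal shares of 1/2 among Martin, Albert.
Martin predeceased; the 1/2 allotted to Martin's branch passes to Martin's issue by representation.
The 1/2 is divided into 3 equal shares of 1/6 among George, Charles, Kenneth.
George is living and takes 1/6.
Charles is living and takes 1/6.
Kenneth is living and takes 1/6.
Albert predeceased; the 1/2 allotted to Albert's branch passes to Albert's issue by representation.
The 1/2 is divided into 3 equal shares of 1/6 among Rose, Judith, Winifred.
Rose is living and takes 1/6.
Judith is living and takes 1/6.
Winifred is living and takes 1/6.

Charles 1/6; George 1/6; Judith 1/6; Kenneth 1/6; Rose 1/6; Winifred 1/6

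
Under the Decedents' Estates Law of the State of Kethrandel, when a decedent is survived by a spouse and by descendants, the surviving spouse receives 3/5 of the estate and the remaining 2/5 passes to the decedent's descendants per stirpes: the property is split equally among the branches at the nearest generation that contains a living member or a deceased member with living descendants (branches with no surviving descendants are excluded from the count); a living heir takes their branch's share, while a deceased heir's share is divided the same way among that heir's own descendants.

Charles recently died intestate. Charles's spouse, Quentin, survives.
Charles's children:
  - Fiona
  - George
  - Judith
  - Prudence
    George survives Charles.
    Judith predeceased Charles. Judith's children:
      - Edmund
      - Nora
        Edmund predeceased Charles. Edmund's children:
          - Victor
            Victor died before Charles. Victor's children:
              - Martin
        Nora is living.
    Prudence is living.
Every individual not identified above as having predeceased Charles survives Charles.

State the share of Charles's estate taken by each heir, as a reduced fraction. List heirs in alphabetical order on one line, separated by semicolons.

Quentin, as surviving spouse, takes 3/5.
The remaining 2/5 passes to Charles's descendants per stirpes.
The 2/5 is divided into 4 equal shares of 1/10 among Fiona, George, Judith, Prudence.
Fiona is living and takes 1/10.
George is living and takes 1/10.
Judith predeceased; the 1/10 allotted to Judith's branch passes to Judith's issue by representation.
The 1/10 is divided into 2 equal shares of 1/20 among Edmund, Nora.
Edmund predeceased; the 1/20 allotted to Edmund's branch passes to Edmund's issue by representation.
Victor's line is the sole branch at this level, so the full 1/20 passes to Victor's issue by representation.
Martin is the sole taker at this level and receives the full 1/20.
Nora is living and takes 1/20.
Prudence is living and takes 1/10.

Fiona 1/10; George 1/10; Martin 1/20; Nora 1/20; Prudence 1/10; Quentin 3/5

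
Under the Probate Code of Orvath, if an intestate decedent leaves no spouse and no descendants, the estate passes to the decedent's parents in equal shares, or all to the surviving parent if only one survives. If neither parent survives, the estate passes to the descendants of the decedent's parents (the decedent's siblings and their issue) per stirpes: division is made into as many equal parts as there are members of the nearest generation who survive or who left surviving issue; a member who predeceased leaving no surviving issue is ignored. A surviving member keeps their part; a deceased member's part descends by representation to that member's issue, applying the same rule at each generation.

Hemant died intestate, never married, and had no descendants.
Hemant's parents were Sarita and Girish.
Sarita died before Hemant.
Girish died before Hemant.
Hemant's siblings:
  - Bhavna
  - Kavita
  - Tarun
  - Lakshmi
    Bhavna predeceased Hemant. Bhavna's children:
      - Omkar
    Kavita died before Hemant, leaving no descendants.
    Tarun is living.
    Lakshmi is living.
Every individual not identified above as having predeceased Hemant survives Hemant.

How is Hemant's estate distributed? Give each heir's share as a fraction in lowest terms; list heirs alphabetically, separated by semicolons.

Neither parent survives and there are no descendants, so the estate passes to Hemant's siblings and their issue per stirpes.
Kavita left no surviving issue, so that branch lapses and is disregarded.
The estate is divided into 3 equal shares of 1/3 among Bhavna, Tarun, Lakshmi.
Bhavna predeceased; the 1/3 allotted to Bhavna's branch passes to Bhavna's issue by representation.
Omkar is the sole taker at this level and receives the full 1/3.
Tarun is living and takes 1/3.
Lakshmi is living and takes 1/3.

Lakshmi 1/3; Omkar 1/3; Tarun 1/3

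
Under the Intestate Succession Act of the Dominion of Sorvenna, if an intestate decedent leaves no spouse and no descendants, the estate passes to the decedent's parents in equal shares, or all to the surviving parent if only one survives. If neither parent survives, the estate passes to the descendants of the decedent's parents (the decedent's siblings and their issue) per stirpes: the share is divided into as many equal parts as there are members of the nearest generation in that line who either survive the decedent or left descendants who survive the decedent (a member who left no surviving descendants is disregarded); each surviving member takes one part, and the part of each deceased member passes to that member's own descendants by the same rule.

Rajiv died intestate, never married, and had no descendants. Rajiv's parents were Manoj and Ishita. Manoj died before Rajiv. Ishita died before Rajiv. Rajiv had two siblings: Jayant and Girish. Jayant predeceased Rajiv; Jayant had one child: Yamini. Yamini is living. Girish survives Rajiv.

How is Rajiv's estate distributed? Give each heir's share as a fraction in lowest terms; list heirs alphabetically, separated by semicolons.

Neither parent survives and there are no descendants, so the estate passes to Rajiv's siblings and their issue per stirpes.
The estate is divided into 2 equal shares of 1/2 among Jayant, Girish.
Jayant predeceased; the 1/2 allotted to Jayant's branch passes to Jayant's issue by representation.
Yamini is the sole taker at this level and receives the full 1/2.
Girish is living and takes 1/2.

Girish 1/2; Yamini 1/2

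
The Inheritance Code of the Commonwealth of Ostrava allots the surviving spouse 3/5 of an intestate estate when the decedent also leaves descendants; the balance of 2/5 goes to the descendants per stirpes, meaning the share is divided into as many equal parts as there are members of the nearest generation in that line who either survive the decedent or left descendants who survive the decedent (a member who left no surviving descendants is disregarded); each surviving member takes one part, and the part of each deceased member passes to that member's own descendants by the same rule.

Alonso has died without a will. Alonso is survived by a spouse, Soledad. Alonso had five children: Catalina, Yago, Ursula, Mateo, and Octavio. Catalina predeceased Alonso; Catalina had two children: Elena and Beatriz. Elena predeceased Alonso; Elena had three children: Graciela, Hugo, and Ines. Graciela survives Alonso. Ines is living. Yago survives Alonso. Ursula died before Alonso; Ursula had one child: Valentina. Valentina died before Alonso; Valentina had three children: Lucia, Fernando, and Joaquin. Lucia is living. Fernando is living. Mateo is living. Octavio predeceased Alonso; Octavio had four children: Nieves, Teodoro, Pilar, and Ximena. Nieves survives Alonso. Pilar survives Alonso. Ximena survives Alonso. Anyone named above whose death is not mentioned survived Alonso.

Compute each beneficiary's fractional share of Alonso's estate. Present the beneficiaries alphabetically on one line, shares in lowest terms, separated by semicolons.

Beatriz 1/25; Fernando 2/75; Graciela 1/75; Hugo 1/75; Ines 1/75; Joaquin 2/75; Lucia 2/75; Mateo 2/25; Nieves 1/50; Pilar 1/50; Soledad 3/5; Teodoro 1/50; Ximena 1/50; Yago 2/25

Soledad, as surviving spouse, takes 3/5.
The remaining 2/5 passes to Alonso's descendants per stirpes.
The 2/5 is divided into 5 equal shares of 2/25 among Catalina, Yago, Ursula, Mateo, Octavio.
Catalina predeceased; the 2/25 allotted to Catalina's branch passes to Catalina's issue by representation.
The 2/25 is divided into 2 equal shares of 1/25 among Elena, Beatriz.
Elena predeceased; the 1/25 allotted to Elena's branch passes to Elena's issue by representation.
The 1/25 is divided into 3 equal shares of 1/75 among Graciela, Hugo, Ines.
Graciela is living and takes 1/75.
Hugo is living and takes 1/75.
Ines is living and takes 1/75.
Beatriz is living and takes 1/25.
Yago is living and takes 2/25.
Ursula predeceased; the 2/25 allotted to Ursula's branch passes to Ursula's issue by representation.
Valentina's line is the sole branch at this level, so the full 2/25 passes to Valentina's issue by representation.
The 2/25 is divided into 3 equal shares of 2/75 among Lucia, Fernando, Joaquin.
Lucia is living and takes 2/75.
Fernando is living and takes 2/75.
Joaquin is living and takes 2/75.
Mateo is living and takes 2/25.
Octavio predeceased; the 2/25 allotted to Octavio's branch passes to Octavio's issue by representation.
The 2/25 is divided into 4 equal shares of 1/50 among Nieves, Teodoro, Pilar, Ximena.
Nieves is living and takes 1/50.
Teodoro is living and takes 1/50.
Pilar is living and takes 1/50.
Ximena is living and takes 1/50.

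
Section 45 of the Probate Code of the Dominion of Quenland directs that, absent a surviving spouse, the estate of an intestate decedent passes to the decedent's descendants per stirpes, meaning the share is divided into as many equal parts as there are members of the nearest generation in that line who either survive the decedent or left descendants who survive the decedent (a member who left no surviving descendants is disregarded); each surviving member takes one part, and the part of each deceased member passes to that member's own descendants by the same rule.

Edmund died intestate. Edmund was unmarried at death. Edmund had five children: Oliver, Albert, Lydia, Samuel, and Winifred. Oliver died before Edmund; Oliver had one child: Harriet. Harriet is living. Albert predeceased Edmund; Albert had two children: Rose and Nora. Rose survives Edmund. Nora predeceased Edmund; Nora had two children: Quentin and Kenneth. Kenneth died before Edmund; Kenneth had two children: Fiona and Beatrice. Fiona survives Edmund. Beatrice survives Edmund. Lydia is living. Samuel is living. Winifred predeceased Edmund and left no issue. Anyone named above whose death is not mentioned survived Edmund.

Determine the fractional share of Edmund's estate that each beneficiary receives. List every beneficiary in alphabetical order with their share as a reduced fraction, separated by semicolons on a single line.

Beatrice 1/32; Fiona 1/32; Harriet 1/4; Lydia 1/4; Quentin 1/16; Rose 1/8; Samuel 1/4

There is no surviving spouse, so the entire estate passes to Edmund's descendants per stirpes.
Winifred left no surviving issue, so that branch lapses and is disregarded.
The estate is divided into 4 equal shares of 1/4 among Oliver, Albert, Lydia, Samuel.
Oliver predeceased; the 1/4 allotted to Oliver's branch passes to Oliver's issue by representation.
Harriet is the sole taker at this level and receives the full 1/4.
Albert predeceased; the 1/4 allotted to Albert's branch passes to Albert's issue by representation.
The 1/4 is divided into 2 equal shares of 1/8 among Rose, Nora.
Rose is living and takes 1/8.
Nora predeceased; the 1/8 allotted to Nora's branch passes to Nora's issue by representation.
The 1/8 is divided into 2 equal shares of 1/16 among Quentin, Kenneth.
Quentin is living and takes 1/16.
Kenneth predeceased; the 1/16 allotted to Kenneth's branch passes to Kenneth's issue by representation.
The 1/16 is divided into 2 equal shares of 1/32 among Fiona, Beatrice.
Fiona is living and takes 1/32.
Beatrice is living and takes 1/32.
Lydia is living and takes 1/4.
Samuel is living and takes 1/4.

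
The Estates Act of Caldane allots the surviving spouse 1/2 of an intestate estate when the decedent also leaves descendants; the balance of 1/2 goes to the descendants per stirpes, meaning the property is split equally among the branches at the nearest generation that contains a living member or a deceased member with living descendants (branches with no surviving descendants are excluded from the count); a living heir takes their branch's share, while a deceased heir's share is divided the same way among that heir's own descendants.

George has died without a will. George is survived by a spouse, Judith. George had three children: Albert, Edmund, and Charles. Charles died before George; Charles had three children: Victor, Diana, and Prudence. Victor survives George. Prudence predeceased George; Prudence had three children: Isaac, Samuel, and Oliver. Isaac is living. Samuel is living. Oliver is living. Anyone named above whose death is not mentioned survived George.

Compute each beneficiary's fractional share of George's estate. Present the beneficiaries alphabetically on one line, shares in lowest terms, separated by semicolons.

Judith, as surviving spouse, takes 1/2.
The remaining 1/2 passes to George's descendants per stirpes.
The 1/2 is divided into 3 equal shares of 1/6 among Albert, Edmund, Charles.
Albert is living and takes 1/6.
Edmund is living and takes 1/6.
Charles predeceased; the 1/6 allotted to Charles's branch passes to Charles's issue by representation.
The 1/6 is divided into 3 equal shares of 1/18 among Victor, Diana, Prudence.
Victor is living and takes 1/18.
Diana is living and takes 1/18.
Prudence predeceased; the 1/18 allotted to Prudence's branch passes to Prudence's issue by representation.
The 1/18 is divided into 3 equal shares of 1/54 among Isaac, Samuel, Oliver.
Isaac is living and takes 1/54.
Samuel is living and takes 1/54.
Oliver is living and takes 1/54.

Albert 1/6; Diana 1/18; Edmund 1/6; Isaac 1/54; Judith 1/2; Oliver 1/54; Samuel 1/54; Victor 1/18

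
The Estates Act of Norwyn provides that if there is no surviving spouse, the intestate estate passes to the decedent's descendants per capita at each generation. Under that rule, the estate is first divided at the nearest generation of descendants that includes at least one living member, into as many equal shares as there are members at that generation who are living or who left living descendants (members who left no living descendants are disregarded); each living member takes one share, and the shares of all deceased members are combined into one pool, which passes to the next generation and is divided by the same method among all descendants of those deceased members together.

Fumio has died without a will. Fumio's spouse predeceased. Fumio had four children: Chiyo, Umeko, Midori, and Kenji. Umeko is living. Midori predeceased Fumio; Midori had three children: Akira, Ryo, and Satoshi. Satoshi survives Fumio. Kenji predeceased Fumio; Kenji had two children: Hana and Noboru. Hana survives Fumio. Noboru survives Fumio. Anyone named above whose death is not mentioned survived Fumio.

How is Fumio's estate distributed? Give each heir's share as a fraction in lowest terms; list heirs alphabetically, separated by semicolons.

There is no surviving spouse, so the entire estate passes to Fumio's descendants per capita at each generation.
At generation 1 (Chiyo, Umeko, Midori, Kenji) there are 4 shares of (1)/4 = 1/4 each.
Living: Chiyo and Umeko — each takes 1/4.
Deceased: Midori and Kenji. Their combined 1/2 is pooled and carried to generation 2.
At generation 2 (Akira, Ryo, Satoshi, Hana, Noboru) there are 5 shares of (1/2)/5 = 1/10 each.
Living: Akira, Ryo, Satoshi, Hana, and Noboru — each takes 1/10.

Akira 1/10; Chiyo 1/4; Hana 1/10; Noboru 1/10; Ryo 1/10; Satoshi 1/10; Umeko 1/4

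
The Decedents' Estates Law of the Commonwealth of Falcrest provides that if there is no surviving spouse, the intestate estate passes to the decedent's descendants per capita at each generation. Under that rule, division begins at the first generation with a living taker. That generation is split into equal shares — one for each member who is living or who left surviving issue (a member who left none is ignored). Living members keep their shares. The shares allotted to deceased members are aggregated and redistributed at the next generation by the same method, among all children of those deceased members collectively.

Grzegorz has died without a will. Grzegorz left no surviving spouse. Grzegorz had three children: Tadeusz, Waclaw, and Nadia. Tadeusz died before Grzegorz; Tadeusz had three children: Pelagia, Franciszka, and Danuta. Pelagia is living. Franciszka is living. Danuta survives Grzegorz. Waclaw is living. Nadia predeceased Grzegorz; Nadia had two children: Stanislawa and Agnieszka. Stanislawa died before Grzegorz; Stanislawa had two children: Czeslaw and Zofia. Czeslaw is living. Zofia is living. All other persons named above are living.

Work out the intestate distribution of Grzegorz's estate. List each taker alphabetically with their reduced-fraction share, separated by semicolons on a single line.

Agnieszka 2/15; Czeslaw 1/15; Danuta 2/15; Franciszka 2/15; Pelagia 2/15; Waclaw 1/3; Zofia 1/15

There is no surviving spouse, so the entire estate passes to Grzegorz's descendants per capita at each generation.
At generation 1 (Tadeusz, Waclaw, Nadia) there are 3 shares of (1)/3 = 1/3 each.
Living: Waclaw — each takes 1/3.
Deceased: Tadeusz and Nadia. Their combined 2/3 is pooled and carried to generation 2.
At generation 2 (Pelagia, Franciszka, Danuta, Stanislawa, Agnieszka) there are 5 shares of (2/3)/5 = 2/15 each.
Living: Pelagia, Franciszka, Danuta, and Agnieszka — each takes 2/15.
Deceased: Stanislawa. That 2/15 share is carried to generation 3.
At generation 3 (Czeslaw, Zofia) there are 2 shares of (2/15)/2 = 1/15 each.
Living: Czeslaw and Zofia — each takes 1/15.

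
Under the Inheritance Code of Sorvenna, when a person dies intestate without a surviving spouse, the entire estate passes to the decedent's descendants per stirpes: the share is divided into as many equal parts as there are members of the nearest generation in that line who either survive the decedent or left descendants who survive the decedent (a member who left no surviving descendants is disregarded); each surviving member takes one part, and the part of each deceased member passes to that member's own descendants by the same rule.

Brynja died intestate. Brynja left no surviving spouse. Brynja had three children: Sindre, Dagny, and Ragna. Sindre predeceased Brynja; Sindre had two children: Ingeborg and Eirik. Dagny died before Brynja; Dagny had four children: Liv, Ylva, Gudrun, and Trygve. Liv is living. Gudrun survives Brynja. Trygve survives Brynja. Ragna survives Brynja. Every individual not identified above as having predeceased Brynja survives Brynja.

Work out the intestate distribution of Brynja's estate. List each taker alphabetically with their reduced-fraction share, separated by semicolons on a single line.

Eirik 1/6; Gudrun 1/12; Ingeborg 1/6; Liv 1/12; Ragna 1/3; Trygve 1/12; Ylva 1/12

There is no surviving spouse, so the entire estate passes to Brynja's descendants per stirpes.
The estate is divided into 3 equal shares of 1/3 among Sindre, Dagny, Ragna.
Sindre predeceased; the 1/3 allotted to Sindre's branch passes to Sindre's issue by representation.
The 1/3 is divided into 2 equal shares of 1/6 among Ingeborg, Eirik.
Ingeborg is living and takes 1/6.
Eirik is living and takes 1/6.
Dagny predeceased; the 1/3 allotted to Dagny's branch passes to Dagny's issue by representation.
The 1/3 is divided into 4 equal shares of 1/12 among Liv, Ylva, Gudrun, Trygve.
Liv is living and takes 1/12.
Ylva is living and takes 1/12.
Gudrun is living and takes 1/12.
Trygve is living and takes 1/12.
Ragna is living and takes 1/3.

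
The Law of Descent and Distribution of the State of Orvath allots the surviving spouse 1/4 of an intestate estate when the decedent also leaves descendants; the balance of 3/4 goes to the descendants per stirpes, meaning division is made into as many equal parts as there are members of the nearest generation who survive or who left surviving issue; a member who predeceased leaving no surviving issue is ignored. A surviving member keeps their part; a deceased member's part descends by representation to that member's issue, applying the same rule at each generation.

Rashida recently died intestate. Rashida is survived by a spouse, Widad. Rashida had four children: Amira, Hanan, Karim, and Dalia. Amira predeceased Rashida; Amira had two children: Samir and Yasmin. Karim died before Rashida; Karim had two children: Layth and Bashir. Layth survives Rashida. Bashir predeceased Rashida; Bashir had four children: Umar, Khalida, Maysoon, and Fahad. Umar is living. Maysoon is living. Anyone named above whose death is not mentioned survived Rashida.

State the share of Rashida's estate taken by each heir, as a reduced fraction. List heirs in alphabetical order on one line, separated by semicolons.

Widad, as surviving spouse, takes 1/4.
The remaining 3/4 passes to Rashida's descendants per stirpes.
The 3/4 is divided into 4 equal shares of 3/16 among Amira, Hanan, Karim, Dalia.
Amira predeceased; the 3/16 allotted to Amira's branch passes to Amira's issue by representation.
The 3/16 is divided into 2 equal shares of 3/32 among Samir, Yasmin.
Samir is living and takes 3/32.
Yasmin is living and takes 3/32.
Hanan is living and takes 3/16.
Karim predeceased; the 3/16 allotted to Karim's branch passes to Karim's issue by representation.
The 3/16 is divided into 2 equal shares of 3/32 among Layth, Bashir.
Layth is living and takes 3/32.
Bashir predeceased; the 3/32 allotted to Bashir's branch passes to Bashir's issue by representation.
The 3/32 is divided into 4 equal shares of 3/128 among Umar, Khalida, Maysoon, Fahad.
Umar is living and takes 3/128.
Khalida is living and takes 3/128.
Maysoon is living and takes 3/128.
Fahad is living and takes 3/128.
Dalia is living and takes 3/16.

Dalia 3/16; Fahad 3/128; Hanan 3/16; Khalida 3/128; Layth 3/32; Maysoon 3/128; Samir 3/32; Umar 3/128; Widad 1/4; Yasmin 3/32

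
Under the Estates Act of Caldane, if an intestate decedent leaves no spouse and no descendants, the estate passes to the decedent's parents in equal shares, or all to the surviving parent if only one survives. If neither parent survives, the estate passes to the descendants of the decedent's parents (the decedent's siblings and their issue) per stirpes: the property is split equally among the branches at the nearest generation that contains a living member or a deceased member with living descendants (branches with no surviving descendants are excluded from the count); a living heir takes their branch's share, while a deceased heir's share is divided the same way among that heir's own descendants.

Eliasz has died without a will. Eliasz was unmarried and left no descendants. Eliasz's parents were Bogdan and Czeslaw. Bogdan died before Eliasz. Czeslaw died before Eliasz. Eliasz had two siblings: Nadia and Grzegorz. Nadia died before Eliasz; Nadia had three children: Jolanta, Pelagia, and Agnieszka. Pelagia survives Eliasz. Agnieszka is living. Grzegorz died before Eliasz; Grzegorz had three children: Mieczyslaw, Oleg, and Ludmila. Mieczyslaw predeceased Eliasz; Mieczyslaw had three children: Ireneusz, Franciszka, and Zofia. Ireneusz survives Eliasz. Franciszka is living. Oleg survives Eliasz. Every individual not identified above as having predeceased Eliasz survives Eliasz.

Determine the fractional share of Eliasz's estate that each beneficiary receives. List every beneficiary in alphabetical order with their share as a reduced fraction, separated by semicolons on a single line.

Agnieszka 1/6; Franciszka 1/18; Ireneusz 1/18; Jolanta 1/6; Ludmila 1/6; Oleg 1/6; Pelagia 1/6; Zofia 1/18

Neither parent survives and there are no descendants, so the estate passes to Eliasz's siblings and their issue per stirpes.
The estate is divided into 2 equal shares of 1/2 among Nadia, Grzegorz.
Nadia predeceased; the 1/2 allotted to Nadia's branch passes to Nadia's issue by representation.
The 1/2 is divided into 3 equal shares of 1/6 among Jolanta, Pelagia, Agnieszka.
Jolanta is living and takes 1/6.
Pelagia is living and takes 1/6.
Agnieszka is living and takes 1/6.
Grzegorz predeceased; the 1/2 allotted to Grzegorz's branch passes to Grzegorz's issue by representation.
The 1/2 is divided into 3 equal shares of 1/6 among Mieczyslaw, Oleg, Ludmila.
Mieczyslaw predeceased; the 1/6 allotted to Mieczyslaw's branch passes to Mieczyslaw's issue by representation.
The 1/6 is divided into 3 equal shares of 1/18 among Ireneusz, Franciszka, Zofia.
Ireneusz is living and takes 1/18.
Franciszka is living and takes 1/18.
Zofia is living and takes 1/18.
Oleg is living and takes 1/6.
Ludmila is living and takes 1/6.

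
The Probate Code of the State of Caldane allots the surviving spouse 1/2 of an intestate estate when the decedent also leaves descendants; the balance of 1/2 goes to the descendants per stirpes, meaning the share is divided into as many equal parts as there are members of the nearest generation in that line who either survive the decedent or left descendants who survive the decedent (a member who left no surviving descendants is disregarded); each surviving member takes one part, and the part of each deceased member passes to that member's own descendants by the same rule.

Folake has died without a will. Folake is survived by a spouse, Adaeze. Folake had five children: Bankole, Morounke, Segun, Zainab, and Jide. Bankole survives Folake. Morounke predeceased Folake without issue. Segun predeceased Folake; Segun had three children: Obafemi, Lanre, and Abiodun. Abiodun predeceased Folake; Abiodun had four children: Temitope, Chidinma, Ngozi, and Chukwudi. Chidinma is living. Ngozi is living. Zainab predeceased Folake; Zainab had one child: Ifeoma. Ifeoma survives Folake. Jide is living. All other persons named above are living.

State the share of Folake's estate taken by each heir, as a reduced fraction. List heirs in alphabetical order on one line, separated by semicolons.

Adaeze, as surviving spouse, takes 1/2.
The remaining 1/2 passes to Folake's descendants per stirpes.
Morounke left no surviving issue, so that branch lapses and is disregarded.
The 1/2 is divided into 4 equal shares of 1/8 among Bankole, Segun, Zainab, Jide.
Bankole is living and takes 1/8.
Segun predeceased; the 1/8 allotted to Segun's branch passes to Segun's issue by representation.
The 1/8 is divided into 3 equal shares of 1/24 among Obafemi, Lanre, Abiodun.
Obafemi is living and takes 1/24.
Lanre is living and takes 1/24.
Abiodun predeceased; the 1/24 allotted to Abiodun's branch passes to Abiodun's issue by representation.
The 1/24 is divided into 4 equal shares of 1/96 among Temitope, Chidinma, Ngozi, Chukwudi.
Temitope is living and takes 1/96.
Chidinma is living and takes 1/96.
Ngozi is living and takes 1/96.
Chukwudi is living and takes 1/96.
Zainab predeceased; the 1/8 allotted to Zainab's branch passes to Zainab's issue by representation.
Ifeoma is the sole taker at this level and receives the full 1/8.
Jide is living and takes 1/8.

Adaeze 1/2; Bankole 1/8; Chidinma 1/96; Chukwudi 1/96; Ifeoma 1/8; Jide 1/8; Lanre 1/24; Ngozi 1/96; Obafemi 1/24; Temitope 1/96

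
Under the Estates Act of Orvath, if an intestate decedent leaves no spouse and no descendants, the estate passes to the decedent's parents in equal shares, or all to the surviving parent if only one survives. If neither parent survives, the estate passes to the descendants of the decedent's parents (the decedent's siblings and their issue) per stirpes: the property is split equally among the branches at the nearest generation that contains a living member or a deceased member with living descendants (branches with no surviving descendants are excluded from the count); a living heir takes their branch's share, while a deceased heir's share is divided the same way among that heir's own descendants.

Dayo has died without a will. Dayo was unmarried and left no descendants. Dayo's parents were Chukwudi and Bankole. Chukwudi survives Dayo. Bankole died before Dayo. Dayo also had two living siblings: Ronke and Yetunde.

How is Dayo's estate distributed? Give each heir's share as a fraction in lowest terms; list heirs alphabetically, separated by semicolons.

Only one parent, Chukwudi, survives, so Chukwudi takes the entire estate. The siblings take nothing because a surviving parent has priority.

Chukwudi 1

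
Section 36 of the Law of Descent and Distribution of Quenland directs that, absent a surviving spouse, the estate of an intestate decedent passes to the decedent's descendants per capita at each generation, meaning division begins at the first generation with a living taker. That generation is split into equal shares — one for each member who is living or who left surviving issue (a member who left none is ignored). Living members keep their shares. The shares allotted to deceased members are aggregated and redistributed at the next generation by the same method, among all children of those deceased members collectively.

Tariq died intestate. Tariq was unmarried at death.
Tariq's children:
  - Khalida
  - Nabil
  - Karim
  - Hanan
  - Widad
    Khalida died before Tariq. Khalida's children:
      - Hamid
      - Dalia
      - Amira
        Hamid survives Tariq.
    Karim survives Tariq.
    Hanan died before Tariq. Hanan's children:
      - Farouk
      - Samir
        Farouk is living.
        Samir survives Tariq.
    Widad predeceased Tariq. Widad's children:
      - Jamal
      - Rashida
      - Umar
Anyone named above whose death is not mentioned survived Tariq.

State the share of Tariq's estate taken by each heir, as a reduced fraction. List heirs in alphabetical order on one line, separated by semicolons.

Amira 3/40; Dalia 3/40; Farouk 3/40; Hamid 3/40; Jamal 3/40; Karim 1/5; Nabil 1/5; Rashida 3/40; Samir 3/40; Umar 3/40

There is no surviving spouse, so the entire estate passes to Tariq's descendants per capita at each generation.
At generation 1 (Khalida, Nabil, Karim, Hanan, Widad) there are 5 shares of (1)/5 = 1/5 each.
Living: Nabil and Karim — each takes 1/5.
Deceased: Khalida, Hanan, and Widad. Their combined 3/5 is pooled and carried to generation 2.
At generation 2 (Hamid, Dalia, Amira, Farouk, Samir, Jamal, Rashida, Umar) there are 8 shares of (3/5)/8 = 3/40 each.
Living: Hamid, Dalia, Amira, Farouk, Samir, Jamal, Rashida, and Umar — each takes 3/40.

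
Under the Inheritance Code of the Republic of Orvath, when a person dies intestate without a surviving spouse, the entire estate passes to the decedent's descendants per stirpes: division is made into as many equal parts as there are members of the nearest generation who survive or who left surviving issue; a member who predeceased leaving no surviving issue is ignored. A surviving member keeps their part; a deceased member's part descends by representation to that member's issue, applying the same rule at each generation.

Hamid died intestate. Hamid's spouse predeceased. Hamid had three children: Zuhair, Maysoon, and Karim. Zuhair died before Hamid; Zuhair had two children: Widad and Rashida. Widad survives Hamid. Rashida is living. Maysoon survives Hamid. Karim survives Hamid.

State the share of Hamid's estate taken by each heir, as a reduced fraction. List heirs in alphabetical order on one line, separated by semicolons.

There is no surviving spouse, so the entire estate passes to Hamid's descendants per stirpes.
The estate is divided into 3 equal shares of 1/3 among Zuhair, Maysoon, Karim.
Zuhair predeceased; the 1/3 allotted to Zuhair's branch passes to Zuhair's issue by representation.
The 1/3 is divided into 2 equal shares of 1/6 among Widad, Rashida.
Widad is living and takes 1/6.
Rashida is living and takes 1/6.
Maysoon is living and takes 1/3.
Karim is living and takes 1/3.

Karim 1/3; Maysoon 1/3; Rashida 1/6; Widad 1/6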